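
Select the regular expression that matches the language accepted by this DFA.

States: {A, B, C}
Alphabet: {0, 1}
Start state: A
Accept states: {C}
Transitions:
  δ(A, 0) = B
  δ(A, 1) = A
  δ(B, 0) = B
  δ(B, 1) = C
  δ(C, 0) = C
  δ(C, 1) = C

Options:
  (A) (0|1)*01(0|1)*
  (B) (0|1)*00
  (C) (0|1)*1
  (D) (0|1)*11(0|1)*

Check each option against the DFA on short strings; one disagreement eliminates an option:
  (A) (0|1)*01(0|1)*: agrees with the DFA on every string of length ≤ 6
  (B) (0|1)*00: on '00' the DFA goes A → B → B and rejects (B ∉ Accept), but the regex matches it → eliminate
  (C) (0|1)*1: on '1' the DFA goes A → A and rejects (A ∉ Accept), but the regex matches it → eliminate
  (D) (0|1)*11(0|1)*: on '01' the DFA goes A → B → C and accepts (C ∈ Accept), but the regex does not match it → eliminate
Only (A) is consistent with the DFA.
(A) (0|1)*01(0|1)*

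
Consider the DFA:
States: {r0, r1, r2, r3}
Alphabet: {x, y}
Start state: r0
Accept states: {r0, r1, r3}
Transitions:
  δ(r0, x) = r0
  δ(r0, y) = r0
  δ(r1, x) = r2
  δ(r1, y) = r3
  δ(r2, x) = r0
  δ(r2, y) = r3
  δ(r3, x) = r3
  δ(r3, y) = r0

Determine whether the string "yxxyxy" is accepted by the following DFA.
Processing string "yxxyxy":
  r0 --y--> r0
  r0 --x--> r0
  r0 --x--> r0
  r0 --y--> r0
  r0 --x--> r0
  r0 --y--> r0
Final state: r0
Accept states: {r0, r1, r3}
Yes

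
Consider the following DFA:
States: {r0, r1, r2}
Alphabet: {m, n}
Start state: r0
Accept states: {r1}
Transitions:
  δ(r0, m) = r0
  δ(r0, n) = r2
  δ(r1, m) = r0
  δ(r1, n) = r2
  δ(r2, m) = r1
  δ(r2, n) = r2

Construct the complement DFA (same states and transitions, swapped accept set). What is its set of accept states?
Complement accept states = All states \ Original accept states
= {r0, r1, r2} \ {r1}
{r0, r2}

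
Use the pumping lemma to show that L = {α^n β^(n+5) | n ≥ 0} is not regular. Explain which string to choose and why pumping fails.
Assume L is regular with pumping length p. Idea: pumping the α-block breaks the fixed offset of 5.
Choose s = α^p β^(p+5) ∈ L. By the pumping lemma, s = xyz with |xy| ≤ p, |y| > 0, so y = α^k with k ≥ 1. Then xy²z = α^(p+k) β^(p+5). For this to be in L we would need p+5 = (p+k)+5, i.e. k = 0, contradicting k ≥ 1. So xy²z ∉ L.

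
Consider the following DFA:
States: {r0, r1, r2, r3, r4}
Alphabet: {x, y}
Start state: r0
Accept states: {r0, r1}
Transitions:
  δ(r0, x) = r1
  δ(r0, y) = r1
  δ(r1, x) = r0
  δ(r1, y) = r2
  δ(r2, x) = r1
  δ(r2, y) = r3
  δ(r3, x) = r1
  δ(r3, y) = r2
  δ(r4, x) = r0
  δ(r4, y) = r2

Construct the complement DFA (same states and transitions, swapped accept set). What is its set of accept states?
Complement accept states = All states \ Original accept states
= {r0, r1, r2, r3, r4} \ {r0, r1}
{r2, r3, r4}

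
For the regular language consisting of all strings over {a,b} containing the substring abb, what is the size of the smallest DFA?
By Myhill–Nerode, count the distinguishable equivalence classes: 4 classes — one per longest suffix of the input that is a prefix of 'abb' (lengths 0 through 2), plus an absorbing 'already seen abb' class.
4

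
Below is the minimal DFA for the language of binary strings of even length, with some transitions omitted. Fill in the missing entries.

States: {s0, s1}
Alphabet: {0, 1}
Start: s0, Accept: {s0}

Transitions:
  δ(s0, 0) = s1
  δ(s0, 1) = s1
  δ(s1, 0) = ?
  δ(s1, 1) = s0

From the language and accept set, identify what each state tracks — s0: even length so far; s1: odd length so far.
Each missing δ(q, a) is the state matching the new tracked value after reading a.
δ(s1, 0) = s0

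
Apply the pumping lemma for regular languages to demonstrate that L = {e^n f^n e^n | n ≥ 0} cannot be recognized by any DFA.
Assume L is regular with pumping length p. Idea: pumping the first e-block unbalances it against the other two.
Choose s = e^p f^p e^p ∈ L (|s| = 3p ≥ p). By the pumping lemma, s = xyz with |xy| ≤ p, |y| > 0, so y = e^k with k ≥ 1, inside the first e-block. Then xy²z = e^(p+k) f^p e^p. The first block has length p+k ≠ p, so the three block lengths are no longer equal and xy²z ∉ L.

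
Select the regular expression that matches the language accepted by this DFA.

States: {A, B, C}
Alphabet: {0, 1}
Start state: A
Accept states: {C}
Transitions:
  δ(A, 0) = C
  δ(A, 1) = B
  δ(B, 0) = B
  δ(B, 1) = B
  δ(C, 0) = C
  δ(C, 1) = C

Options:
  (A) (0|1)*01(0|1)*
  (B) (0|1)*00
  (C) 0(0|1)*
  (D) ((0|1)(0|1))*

Check each option against the DFA on short strings; one disagreement eliminates an option:
  (A) (0|1)*01(0|1)*: on '0' the DFA goes A → C and accepts (C ∈ Accept), but the regex does not match it → eliminate
  (B) (0|1)*00: on '0' the DFA goes A → C and accepts (C ∈ Accept), but the regex does not match it → eliminate
  (C) 0(0|1)*: agrees with the DFA on every string of length ≤ 6
  (D) ((0|1)(0|1))*: on ε the DFA stays in A and rejects (A ∉ Accept), but the regex matches it → eliminate
Only (C) is consistent with the DFA.
(C) 0(0|1)*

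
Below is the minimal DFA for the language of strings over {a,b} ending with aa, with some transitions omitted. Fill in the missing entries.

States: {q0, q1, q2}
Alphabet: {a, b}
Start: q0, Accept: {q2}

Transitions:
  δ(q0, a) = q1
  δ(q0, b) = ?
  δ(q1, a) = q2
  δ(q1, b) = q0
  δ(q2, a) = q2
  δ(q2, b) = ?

From the language and accept set, identify what each state tracks — q0: last symbol not a; q1: one trailing a; q2: two trailing a's.
Each missing δ(q, a) is the state matching the new tracked value after reading a.
δ(q0, b) = q0; δ(q2, b) = q0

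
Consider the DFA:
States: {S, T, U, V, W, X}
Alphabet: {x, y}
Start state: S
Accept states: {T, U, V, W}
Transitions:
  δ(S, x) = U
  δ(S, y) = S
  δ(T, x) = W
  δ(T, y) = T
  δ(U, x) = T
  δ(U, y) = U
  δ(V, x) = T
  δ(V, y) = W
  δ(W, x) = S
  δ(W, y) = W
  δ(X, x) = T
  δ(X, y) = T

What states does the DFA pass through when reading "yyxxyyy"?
read 'y': S → S
  read 'y': S → S
  read 'x': S → U
  read 'x': U → T
  read 'y': T → T
  read 'y': T → T
  read 'y': T → T
S -> S -> S -> U -> T -> T -> T -> T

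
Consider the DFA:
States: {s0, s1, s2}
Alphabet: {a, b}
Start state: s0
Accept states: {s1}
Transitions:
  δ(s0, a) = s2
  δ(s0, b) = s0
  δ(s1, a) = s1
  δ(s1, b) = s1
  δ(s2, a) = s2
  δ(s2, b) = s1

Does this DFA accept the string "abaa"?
Processing string "abaa":
  s0 --a--> s2
  s2 --b--> s1
  s1 --a--> s1
  s1 --a--> s1
Final state: s1
Accept states: {s1}
Yes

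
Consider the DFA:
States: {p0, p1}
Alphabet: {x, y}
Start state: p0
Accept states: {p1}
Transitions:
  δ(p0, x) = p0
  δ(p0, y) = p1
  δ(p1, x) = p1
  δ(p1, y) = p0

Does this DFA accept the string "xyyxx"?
Processing string "xyyxx":
  p0 --x--> p0
  p0 --y--> p1
  p1 --y--> p0
  p0 --x--> p0
  p0 --x--> p0
Final state: p0
Accept states: {p1}
No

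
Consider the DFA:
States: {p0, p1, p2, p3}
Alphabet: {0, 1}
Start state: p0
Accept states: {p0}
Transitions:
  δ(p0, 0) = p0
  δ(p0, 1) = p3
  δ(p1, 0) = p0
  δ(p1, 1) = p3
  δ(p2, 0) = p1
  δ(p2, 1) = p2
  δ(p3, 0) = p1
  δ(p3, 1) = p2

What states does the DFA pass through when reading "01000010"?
read '0': p0 → p0
  read '1': p0 → p3
  read '0': p3 → p1
  read '0': p1 → p0
  read '0': p0 → p0
  read '0': p0 → p0
  read '1': p0 → p3
  read '0': p3 → p1
p0 -> p0 -> p3 -> p1 -> p0 -> p0 -> p0 -> p3 -> p1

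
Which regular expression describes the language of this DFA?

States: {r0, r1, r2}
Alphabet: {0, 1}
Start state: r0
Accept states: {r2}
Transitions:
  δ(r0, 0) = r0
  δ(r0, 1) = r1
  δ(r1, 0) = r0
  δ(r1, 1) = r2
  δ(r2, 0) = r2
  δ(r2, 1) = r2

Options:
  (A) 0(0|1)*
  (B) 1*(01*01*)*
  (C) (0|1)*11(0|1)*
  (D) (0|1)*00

Check each option against the DFA on short strings; one disagreement eliminates an option:
  (A) 0(0|1)*: on '0' the DFA goes r0 → r0 and rejects (r0 ∉ Accept), but the regex matches it → eliminate
  (B) 1*(01*01*)*: on ε the DFA stays in r0 and rejects (r0 ∉ Accept), but the regex matches it → eliminate
  (C) (0|1)*11(0|1)*: agrees with the DFA on every string of length ≤ 6
  (D) (0|1)*00: on '00' the DFA goes r0 → r0 → r0 and rejects (r0 ∉ Accept), but the regex matches it → eliminate
Only (C) is consistent with the DFA.
(C) (0|1)*11(0|1)*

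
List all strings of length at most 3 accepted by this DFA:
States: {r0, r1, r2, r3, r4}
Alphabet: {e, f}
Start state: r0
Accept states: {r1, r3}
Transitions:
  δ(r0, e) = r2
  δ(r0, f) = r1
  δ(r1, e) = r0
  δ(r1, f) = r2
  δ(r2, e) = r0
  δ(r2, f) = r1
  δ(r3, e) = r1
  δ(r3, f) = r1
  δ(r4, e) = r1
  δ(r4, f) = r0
f, ef, eef, fef, fff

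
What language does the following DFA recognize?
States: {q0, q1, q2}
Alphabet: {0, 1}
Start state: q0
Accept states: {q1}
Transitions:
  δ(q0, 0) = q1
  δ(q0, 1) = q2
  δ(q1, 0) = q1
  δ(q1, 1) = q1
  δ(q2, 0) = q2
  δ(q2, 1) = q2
Testing a few strings:
  '11' → reject
  '0' → accept
  '011' → accept
  '1' → reject
State roles: q0=no input read; q1=started with 0; q2=started with 1 (dead)
All binary strings starting with 0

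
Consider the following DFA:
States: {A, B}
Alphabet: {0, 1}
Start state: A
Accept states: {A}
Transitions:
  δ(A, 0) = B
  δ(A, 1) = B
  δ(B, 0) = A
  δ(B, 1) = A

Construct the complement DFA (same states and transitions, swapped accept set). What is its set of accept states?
Complement accept states = All states \ Original accept states
= {A, B} \ {A}
{B}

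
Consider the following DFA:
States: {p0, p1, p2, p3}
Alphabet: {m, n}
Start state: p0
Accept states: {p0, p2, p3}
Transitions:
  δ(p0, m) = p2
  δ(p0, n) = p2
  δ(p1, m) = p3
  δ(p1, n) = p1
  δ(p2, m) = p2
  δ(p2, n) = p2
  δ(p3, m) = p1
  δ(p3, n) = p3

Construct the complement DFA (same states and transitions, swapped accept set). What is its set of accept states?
Complement accept states = All states \ Original accept states
= {p0, p1, p2, p3} \ {p0, p2, p3}
{p1}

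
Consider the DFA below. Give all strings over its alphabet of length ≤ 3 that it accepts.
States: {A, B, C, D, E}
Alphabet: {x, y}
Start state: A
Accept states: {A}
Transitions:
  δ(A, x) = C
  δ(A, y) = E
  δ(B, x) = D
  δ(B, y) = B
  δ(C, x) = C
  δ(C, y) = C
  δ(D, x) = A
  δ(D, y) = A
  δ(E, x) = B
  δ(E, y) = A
ε, yy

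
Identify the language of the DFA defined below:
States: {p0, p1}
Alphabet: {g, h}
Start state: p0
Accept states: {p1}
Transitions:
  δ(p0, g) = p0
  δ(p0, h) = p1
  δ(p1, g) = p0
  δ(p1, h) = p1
Testing a few strings:
  'gh' → accept
  'ghh' → accept
  'ggh' → accept
  'hgg' → reject
State roles: p0=last symbol not h; p1=last symbol is h
All strings over {g,h} ending with h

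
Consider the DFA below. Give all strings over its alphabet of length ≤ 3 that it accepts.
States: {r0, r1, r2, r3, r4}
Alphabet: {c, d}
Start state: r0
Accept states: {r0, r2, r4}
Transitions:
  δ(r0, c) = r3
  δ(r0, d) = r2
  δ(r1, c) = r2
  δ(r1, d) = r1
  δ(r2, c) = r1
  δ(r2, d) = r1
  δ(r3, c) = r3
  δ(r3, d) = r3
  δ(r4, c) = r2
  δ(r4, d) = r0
ε, d, dcc, ddc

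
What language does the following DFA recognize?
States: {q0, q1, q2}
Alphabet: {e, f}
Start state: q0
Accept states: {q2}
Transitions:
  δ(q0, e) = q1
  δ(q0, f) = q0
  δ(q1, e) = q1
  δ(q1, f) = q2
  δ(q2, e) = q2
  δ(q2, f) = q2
Testing a few strings:
  'ffef' → accept
  'ee' → reject
  'ffe' → reject
  'f' → reject
State roles: q0=no e seen yet; q1=seen a e, waiting for f; q2=substring ef seen
All strings over {e,f} containing the substring ef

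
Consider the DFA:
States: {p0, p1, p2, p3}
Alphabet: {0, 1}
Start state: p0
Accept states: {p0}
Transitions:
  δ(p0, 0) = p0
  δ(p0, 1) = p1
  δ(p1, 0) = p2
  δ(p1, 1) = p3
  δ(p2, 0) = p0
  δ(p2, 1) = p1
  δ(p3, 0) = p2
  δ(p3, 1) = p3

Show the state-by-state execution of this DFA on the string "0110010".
read '0': p0 → p0
  read '1': p0 → p1
  read '1': p1 → p3
  read '0': p3 → p2
  read '0': p2 → p0
  read '1': p0 → p1
  read '0': p1 → p2
p0 -> p0 -> p1 -> p3 -> p2 -> p0 -> p1 -> p2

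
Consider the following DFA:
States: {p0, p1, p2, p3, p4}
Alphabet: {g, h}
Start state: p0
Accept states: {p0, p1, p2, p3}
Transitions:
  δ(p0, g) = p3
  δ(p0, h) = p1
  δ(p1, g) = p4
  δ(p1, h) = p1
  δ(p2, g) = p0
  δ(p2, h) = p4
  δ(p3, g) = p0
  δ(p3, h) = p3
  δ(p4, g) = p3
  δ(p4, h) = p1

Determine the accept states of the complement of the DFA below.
Complement accept states = All states \ Original accept states
= {p0, p1, p2, p3, p4} \ {p0, p1, p2, p3}
{p4}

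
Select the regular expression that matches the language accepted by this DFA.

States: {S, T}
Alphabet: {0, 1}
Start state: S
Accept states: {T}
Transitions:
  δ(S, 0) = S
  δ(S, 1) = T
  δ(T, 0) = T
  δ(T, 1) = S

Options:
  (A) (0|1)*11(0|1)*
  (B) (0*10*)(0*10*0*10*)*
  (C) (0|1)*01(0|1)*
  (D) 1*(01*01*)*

Check each option against the DFA on short strings; one disagreement eliminates an option:
  (A) (0|1)*11(0|1)*: on '1' the DFA goes S → T and accepts (T ∈ Accept), but the regex does not match it → eliminate
  (B) (0*10*)(0*10*0*10*)*: agrees with the DFA on every string of length ≤ 6
  (C) (0|1)*01(0|1)*: on '1' the DFA goes S → T and accepts (T ∈ Accept), but the regex does not match it → eliminate
  (D) 1*(01*01*)*: on ε the DFA stays in S and rejects (S ∉ Accept), but the regex matches it → eliminate
Only (B) is consistent with the DFA.
(B) (0*10*)(0*10*0*10*)*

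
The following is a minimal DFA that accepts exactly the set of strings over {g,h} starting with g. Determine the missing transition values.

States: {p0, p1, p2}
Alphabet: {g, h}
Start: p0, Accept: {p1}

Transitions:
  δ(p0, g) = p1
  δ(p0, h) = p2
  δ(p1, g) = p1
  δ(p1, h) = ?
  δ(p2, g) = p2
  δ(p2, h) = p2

From the language and accept set, identify what each state tracks — p0: no input read; p1: started with g; p2: started with h (dead).
Each missing δ(q, a) is the state matching the new tracked value after reading a.
δ(p1, h) = p1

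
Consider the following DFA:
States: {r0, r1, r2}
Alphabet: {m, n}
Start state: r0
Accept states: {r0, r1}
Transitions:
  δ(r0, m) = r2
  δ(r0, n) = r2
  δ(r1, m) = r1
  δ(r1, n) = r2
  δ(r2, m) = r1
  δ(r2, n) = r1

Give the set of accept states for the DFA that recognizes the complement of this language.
Complement accept states = All states \ Original accept states
= {r0, r1, r2} \ {r0, r1}
{r2}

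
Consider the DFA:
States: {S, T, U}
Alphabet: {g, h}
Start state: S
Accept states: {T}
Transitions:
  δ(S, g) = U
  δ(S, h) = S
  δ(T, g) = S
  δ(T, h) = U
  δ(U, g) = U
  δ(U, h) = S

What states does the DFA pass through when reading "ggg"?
read 'g': S → U
  read 'g': U → U
  read 'g': U → U
S -> U -> U -> U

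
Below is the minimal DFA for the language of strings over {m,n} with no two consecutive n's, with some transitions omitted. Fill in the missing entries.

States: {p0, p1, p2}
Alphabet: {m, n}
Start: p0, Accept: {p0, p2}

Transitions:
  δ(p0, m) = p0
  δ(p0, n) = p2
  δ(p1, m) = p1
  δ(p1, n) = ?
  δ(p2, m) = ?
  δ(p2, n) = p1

From the language and accept set, identify what each state tracks — p0: last symbol not n (ok); p1: saw nn (dead); p2: last symbol n (ok).
Each missing δ(q, a) is the state matching the new tracked value after reading a.
δ(p1, n) = p1; δ(p2, m) = p0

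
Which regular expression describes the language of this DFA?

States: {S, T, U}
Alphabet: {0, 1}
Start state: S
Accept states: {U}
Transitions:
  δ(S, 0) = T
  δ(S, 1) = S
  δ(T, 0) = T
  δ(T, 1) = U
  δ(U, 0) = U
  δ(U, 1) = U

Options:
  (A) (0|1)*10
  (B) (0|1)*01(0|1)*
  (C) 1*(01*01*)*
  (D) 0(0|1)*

Check each option against the DFA on short strings; one disagreement eliminates an option:
  (A) (0|1)*10: on '01' the DFA goes S → T → U and accepts (U ∈ Accept), but the regex does not match it → eliminate
  (B) (0|1)*01(0|1)*: agrees with the DFA on every string of length ≤ 6
  (C) 1*(01*01*)*: on ε the DFA stays in S and rejects (S ∉ Accept), but the regex matches it → eliminate
  (D) 0(0|1)*: on '0' the DFA goes S → T and rejects (T ∉ Accept), but the regex matches it → eliminate
Only (B) is consistent with the DFA.
(B) (0|1)*01(0|1)*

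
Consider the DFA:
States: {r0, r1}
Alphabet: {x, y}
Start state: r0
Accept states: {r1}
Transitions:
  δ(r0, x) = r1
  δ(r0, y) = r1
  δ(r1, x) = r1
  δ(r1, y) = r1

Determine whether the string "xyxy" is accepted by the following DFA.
Processing string "xyxy":
  r0 --x--> r1
  r1 --y--> r1
  r1 --x--> r1
  r1 --y--> r1
Final state: r1
Accept states: {r1}
Yes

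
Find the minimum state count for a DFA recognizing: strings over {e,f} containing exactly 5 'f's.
By Myhill–Nerode, count the distinguishable equivalence classes: 7 classes — having seen 0, 1, …, 5, or >5 copies of 'f'; the count-5 class is the only accepting one and >5 is dead.
7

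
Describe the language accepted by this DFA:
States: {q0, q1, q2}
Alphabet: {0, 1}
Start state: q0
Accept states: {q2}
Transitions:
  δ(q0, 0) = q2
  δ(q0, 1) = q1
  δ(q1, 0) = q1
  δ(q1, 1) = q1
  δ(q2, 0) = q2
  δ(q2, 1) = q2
Testing a few strings:
  '01' → accept
  '0' → accept
  '001' → accept
  '11' → reject
State roles: q0=no input read; q1=started with 1 (dead); q2=started with 0
All binary strings starting with 0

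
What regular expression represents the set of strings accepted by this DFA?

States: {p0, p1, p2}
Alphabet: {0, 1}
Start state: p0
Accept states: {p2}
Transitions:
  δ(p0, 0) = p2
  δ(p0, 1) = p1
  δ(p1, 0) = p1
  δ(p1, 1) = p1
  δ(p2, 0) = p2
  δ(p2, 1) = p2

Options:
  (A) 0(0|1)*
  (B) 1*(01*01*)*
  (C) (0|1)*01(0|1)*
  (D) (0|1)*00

Check each option against the DFA on short strings; one disagreement eliminates an option:
  (A) 0(0|1)*: agrees with the DFA on every string of length ≤ 6
  (B) 1*(01*01*)*: on ε the DFA stays in p0 and rejects (p0 ∉ Accept), but the regex matches it → eliminate
  (C) (0|1)*01(0|1)*: on '0' the DFA goes p0 → p2 and accepts (p2 ∈ Accept), but the regex does not match it → eliminate
  (D) (0|1)*00: on '0' the DFA goes p0 → p2 and accepts (p2 ∈ Accept), but the regex does not match it → eliminate
Only (A) is consistent with the DFA.
(A) 0(0|1)*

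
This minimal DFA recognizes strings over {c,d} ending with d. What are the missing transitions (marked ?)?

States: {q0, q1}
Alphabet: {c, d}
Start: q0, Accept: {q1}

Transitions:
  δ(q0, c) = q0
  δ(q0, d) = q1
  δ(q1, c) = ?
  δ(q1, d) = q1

From the language and accept set, identify what each state tracks — q0: last symbol not d; q1: last symbol is d.
Each missing δ(q, a) is the state matching the new tracked value after reading a.
δ(q1, c) = q0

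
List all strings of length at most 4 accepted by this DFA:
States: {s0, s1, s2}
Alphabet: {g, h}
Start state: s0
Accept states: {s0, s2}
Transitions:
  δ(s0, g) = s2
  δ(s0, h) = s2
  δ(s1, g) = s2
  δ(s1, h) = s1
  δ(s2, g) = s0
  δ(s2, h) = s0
ε, g, h, gg, gh, hg, hh, ggg, ggh, ghg, ghh, hgg, hgh, hhg, hhh, gggg, gggh, gghg, gghh, ghgg, ghgh, ghhg, ghhh, hggg, hggh, hghg, hghh, hhgg, hhgh, hhhg, hhhh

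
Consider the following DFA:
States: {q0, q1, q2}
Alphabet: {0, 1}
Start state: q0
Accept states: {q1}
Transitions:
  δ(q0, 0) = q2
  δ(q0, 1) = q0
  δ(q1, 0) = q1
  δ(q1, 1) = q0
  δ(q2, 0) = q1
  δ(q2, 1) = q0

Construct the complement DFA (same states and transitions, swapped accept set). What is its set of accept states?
Complement accept states = All states \ Original accept states
= {q0, q1, q2} \ {q1}
{q0, q2}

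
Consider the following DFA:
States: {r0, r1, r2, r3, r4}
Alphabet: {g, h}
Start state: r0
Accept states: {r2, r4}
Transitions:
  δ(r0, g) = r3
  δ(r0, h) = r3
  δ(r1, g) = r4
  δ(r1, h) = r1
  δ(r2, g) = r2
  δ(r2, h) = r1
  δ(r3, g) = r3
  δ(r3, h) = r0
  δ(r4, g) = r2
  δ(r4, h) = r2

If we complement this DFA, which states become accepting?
Complement accept states = All states \ Original accept states
= {r0, r1, r2, r3, r4} \ {r2, r4}
{r0, r1, r3}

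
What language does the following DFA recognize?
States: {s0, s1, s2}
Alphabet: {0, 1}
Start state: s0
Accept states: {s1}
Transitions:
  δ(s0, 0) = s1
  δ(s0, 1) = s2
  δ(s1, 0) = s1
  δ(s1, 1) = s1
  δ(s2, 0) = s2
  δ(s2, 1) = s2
Testing a few strings:
  '11' → reject
  '100' → reject
  '101' → reject
  '010' → accept
State roles: s0=no input read; s1=started with 0; s2=started with 1 (dead)
All binary strings starting with 0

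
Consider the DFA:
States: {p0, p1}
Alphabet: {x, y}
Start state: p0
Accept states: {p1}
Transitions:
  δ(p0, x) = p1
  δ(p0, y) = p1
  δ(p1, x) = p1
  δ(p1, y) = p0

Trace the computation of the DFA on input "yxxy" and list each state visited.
read 'y': p0 → p1
  read 'x': p1 → p1
  read 'x': p1 → p1
  read 'y': p1 → p0
p0 -> p1 -> p1 -> p1 -> p0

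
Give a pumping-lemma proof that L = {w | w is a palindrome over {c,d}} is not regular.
Assume L is regular with pumping length p. Idea: pumping the leading c-block breaks the symmetry.
Choose s = c^p d c^p (a palindrome of length 2p+1 ≥ p). By the pumping lemma, s = xyz with |xy| ≤ p, |y| > 0, so y = c^k with k > 0 (xy lies entirely in the first c^p). Then xy²z = c^(p+k) d c^p, which is not a palindrome since p+k ≠ p.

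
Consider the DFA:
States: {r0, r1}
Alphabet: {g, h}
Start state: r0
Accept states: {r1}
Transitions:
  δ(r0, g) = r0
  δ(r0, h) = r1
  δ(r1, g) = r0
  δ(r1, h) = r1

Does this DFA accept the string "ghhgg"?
Processing string "ghhgg":
  r0 --g--> r0
  r0 --h--> r1
  r1 --h--> r1
  r1 --g--> r0
  r0 --g--> r0
Final state: r0
Accept states: {r1}
No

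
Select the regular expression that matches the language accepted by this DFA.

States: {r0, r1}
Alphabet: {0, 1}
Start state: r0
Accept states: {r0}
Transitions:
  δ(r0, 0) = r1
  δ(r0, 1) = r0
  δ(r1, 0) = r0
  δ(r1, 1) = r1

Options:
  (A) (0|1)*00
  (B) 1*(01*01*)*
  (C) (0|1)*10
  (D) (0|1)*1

Check each option against the DFA on short strings; one disagreement eliminates an option:
  (A) (0|1)*00: on ε the DFA stays in r0 and accepts (r0 ∈ Accept), but the regex does not match it → eliminate
  (B) 1*(01*01*)*: agrees with the DFA on every string of length ≤ 6
  (C) (0|1)*10: on ε the DFA stays in r0 and accepts (r0 ∈ Accept), but the regex does not match it → eliminate
  (D) (0|1)*1: on ε the DFA stays in r0 and accepts (r0 ∈ Accept), but the regex does not match it → eliminate
Only (B) is consistent with the DFA.
(B) 1*(01*01*)*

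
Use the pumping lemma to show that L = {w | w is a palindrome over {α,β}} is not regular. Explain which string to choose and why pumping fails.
Assume L is regular with pumping length p. Idea: pumping the leading α-block breaks the symmetry.
Choose s = α^p β α^p (a palindrome of length 2p+1 ≥ p). By the pumping lemma, s = xyz with |xy| ≤ p, |y| > 0, so y = α^k with k > 0 (xy lies entirely in the first α^p). Then xy²z = α^(p+k) β α^p, which is not a palindrome since p+k ≠ p.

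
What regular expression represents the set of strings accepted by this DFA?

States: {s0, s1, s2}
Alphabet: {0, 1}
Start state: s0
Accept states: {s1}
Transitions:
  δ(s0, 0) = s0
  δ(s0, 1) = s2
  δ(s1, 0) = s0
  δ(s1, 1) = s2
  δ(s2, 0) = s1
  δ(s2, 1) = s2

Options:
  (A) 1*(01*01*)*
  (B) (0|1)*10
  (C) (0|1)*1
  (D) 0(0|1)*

Check each option against the DFA on short strings; one disagreement eliminates an option:
  (A) 1*(01*01*)*: on ε the DFA stays in s0 and rejects (s0 ∉ Accept), but the regex matches it → eliminate
  (B) (0|1)*10: agrees with the DFA on every string of length ≤ 6
  (C) (0|1)*1: on '1' the DFA goes s0 → s2 and rejects (s2 ∉ Accept), but the regex matches it → eliminate
  (D) 0(0|1)*: on '0' the DFA goes s0 → s0 and rejects (s0 ∉ Accept), but the regex matches it → eliminate
Only (B) is consistent with the DFA.
(B) (0|1)*10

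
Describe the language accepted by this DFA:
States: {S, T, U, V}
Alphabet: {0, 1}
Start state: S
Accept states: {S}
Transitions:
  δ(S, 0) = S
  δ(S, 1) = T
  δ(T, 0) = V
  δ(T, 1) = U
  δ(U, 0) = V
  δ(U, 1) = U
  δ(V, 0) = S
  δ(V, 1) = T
Testing a few strings:
  '10' → reject
  '1101' → reject
  '1' → reject
  '011' → reject
State roles: S=value ≡ 0 (mod 4); T=value ≡ 1 (mod 4); U=value ≡ 3 (mod 4); V=value ≡ 2 (mod 4)
All binary strings representing a multiple of 4 (read in base 2; leading zeros allowed and ε counts as 0)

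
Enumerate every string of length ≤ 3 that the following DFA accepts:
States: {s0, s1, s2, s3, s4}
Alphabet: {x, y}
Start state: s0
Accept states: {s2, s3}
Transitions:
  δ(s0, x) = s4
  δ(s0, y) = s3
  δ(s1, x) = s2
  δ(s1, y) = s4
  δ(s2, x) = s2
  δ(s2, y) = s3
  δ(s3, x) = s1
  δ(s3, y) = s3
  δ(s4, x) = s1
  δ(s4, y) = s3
y, xy, yy, xxx, xyy, yxx, yyy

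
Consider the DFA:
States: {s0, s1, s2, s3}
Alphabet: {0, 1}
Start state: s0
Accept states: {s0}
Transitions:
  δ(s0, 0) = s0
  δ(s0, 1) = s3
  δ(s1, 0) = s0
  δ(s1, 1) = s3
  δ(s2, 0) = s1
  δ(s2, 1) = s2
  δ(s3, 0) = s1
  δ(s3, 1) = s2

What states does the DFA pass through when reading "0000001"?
read '0': s0 → s0
  read '0': s0 → s0
  read '0': s0 → s0
  read '0': s0 → s0
  read '0': s0 → s0
  read '0': s0 → s0
  read '1': s0 → s3
s0 -> s0 -> s0 -> s0 -> s0 -> s0 -> s0 -> s3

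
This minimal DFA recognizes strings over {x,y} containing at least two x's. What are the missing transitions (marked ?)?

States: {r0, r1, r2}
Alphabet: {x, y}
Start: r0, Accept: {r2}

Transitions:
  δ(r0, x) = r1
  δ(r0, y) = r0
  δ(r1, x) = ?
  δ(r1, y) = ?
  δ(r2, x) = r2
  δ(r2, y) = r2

From the language and accept set, identify what each state tracks — r0: zero x's seen; r1: one x seen; r2: ≥ two x's seen.
Each missing δ(q, a) is the state matching the new tracked value after reading a.
δ(r1, x) = r2; δ(r1, y) = r1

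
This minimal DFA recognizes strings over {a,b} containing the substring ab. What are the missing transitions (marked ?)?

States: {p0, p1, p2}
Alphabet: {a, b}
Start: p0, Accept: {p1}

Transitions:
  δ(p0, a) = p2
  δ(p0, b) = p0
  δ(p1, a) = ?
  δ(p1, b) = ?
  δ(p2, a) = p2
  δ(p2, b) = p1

From the language and accept set, identify what each state tracks — p0: no a seen yet; p1: substring ab seen; p2: seen a a, waiting for b.
Each missing δ(q, a) is the state matching the new tracked value after reading a.
δ(p1, a) = p1; δ(p1, b) = p1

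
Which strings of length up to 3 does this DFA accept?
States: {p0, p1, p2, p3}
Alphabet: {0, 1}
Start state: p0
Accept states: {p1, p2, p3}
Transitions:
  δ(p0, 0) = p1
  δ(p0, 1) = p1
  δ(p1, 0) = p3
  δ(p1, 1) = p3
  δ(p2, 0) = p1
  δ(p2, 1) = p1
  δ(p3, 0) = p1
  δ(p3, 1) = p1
0, 1, 00, 01, 10, 11, 000, 001, 010, 011, 100, 101, 110, 111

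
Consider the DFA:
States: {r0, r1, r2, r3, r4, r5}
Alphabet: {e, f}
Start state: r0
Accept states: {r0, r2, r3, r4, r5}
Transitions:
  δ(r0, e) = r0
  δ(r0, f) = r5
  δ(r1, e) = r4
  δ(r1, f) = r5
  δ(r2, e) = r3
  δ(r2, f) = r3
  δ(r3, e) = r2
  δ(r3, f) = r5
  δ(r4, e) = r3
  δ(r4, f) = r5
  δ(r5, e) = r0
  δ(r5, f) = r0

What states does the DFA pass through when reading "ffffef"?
read 'f': r0 → r5
  read 'f': r5 → r0
  read 'f': r0 → r5
  read 'f': r5 → r0
  read 'e': r0 → r0
  read 'f': r0 → r5
r0 -> r5 -> r0 -> r5 -> r0 -> r0 -> r5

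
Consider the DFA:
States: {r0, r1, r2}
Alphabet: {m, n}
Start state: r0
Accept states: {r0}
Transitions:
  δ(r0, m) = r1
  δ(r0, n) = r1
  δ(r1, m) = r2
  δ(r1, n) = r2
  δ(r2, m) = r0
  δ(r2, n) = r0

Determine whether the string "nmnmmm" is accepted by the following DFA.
Processing string "nmnmmm":
  r0 --n--> r1
  r1 --m--> r2
  r2 --n--> r0
  r0 --m--> r1
  r1 --m--> r2
  r2 --m--> r0
Final state: r0
Accept states: {r0}
Yes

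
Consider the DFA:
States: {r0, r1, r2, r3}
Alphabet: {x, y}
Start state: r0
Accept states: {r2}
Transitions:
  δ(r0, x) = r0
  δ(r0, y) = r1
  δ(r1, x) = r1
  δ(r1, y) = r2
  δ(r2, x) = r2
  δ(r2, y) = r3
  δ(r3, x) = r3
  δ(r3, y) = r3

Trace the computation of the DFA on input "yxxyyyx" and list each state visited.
read 'y': r0 → r1
  read 'x': r1 → r1
  read 'x': r1 → r1
  read 'y': r1 → r2
  read 'y': r2 → r3
  read 'y': r3 → r3
  read 'x': r3 → r3
r0 -> r1 -> r1 -> r1 -> r2 -> r3 -> r3 -> r3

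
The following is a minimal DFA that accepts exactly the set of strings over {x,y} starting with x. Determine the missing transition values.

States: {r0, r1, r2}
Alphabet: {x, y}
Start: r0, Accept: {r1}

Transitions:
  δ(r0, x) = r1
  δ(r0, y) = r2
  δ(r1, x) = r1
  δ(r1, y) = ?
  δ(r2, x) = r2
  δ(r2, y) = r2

From the language and accept set, identify what each state tracks — r0: no input read; r1: started with x; r2: started with y (dead).
Each missing δ(q, a) is the state matching the new tracked value after reading a.
δ(r1, y) = r1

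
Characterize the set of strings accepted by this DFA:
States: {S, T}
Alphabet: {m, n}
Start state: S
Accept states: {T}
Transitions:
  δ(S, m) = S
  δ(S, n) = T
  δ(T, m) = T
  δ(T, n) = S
Testing a few strings:
  'mn' → accept
  'n' → accept
  'm' → reject
  'nnm' → reject
State roles: S=even number of n's so far; T=odd number of n's so far
All strings over {m,n} with an odd number of n's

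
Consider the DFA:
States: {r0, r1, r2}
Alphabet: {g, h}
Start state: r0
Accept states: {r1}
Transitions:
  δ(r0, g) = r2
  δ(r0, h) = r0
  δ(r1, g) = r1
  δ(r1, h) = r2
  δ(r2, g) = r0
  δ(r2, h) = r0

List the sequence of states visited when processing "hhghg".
read 'h': r0 → r0
  read 'h': r0 → r0
  read 'g': r0 → r2
  read 'h': r2 → r0
  read 'g': r0 → r2
r0 -> r0 -> r0 -> r2 -> r0 -> r2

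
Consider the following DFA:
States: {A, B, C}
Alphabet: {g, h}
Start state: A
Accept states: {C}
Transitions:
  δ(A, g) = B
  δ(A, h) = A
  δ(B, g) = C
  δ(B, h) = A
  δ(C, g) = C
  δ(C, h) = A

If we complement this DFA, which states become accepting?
Complement accept states = All states \ Original accept states
= {A, B, C} \ {C}
{A, B}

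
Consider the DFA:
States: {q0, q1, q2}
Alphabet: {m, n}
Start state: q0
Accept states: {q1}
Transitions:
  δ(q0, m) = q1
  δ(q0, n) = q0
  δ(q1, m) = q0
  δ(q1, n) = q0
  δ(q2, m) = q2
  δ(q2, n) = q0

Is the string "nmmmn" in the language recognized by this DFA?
Processing string "nmmmn":
  q0 --n--> q0
  q0 --m--> q1
  q1 --m--> q0
  q0 --m--> q1
  q1 --n--> q0
Final state: q0
Accept states: {q1}
No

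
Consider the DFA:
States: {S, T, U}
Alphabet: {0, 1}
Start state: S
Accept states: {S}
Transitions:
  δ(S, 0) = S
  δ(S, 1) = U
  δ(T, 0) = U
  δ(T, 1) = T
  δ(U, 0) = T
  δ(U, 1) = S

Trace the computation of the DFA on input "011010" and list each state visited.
read '0': S → S
  read '1': S → U
  read '1': U → S
  read '0': S → S
  read '1': S → U
  read '0': U → T
S -> S -> U -> S -> S -> U -> T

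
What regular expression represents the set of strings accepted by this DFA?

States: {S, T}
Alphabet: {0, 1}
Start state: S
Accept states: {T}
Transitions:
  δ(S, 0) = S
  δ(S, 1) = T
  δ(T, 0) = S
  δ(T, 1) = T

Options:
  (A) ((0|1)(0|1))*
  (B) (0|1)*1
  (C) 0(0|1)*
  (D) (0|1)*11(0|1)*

Check each option against the DFA on short strings; one disagreement eliminates an option:
  (A) ((0|1)(0|1))*: on ε the DFA stays in S and rejects (S ∉ Accept), but the regex matches it → eliminate
  (B) (0|1)*1: agrees with the DFA on every string of length ≤ 6
  (C) 0(0|1)*: on '0' the DFA goes S → S and rejects (S ∉ Accept), but the regex matches it → eliminate
  (D) (0|1)*11(0|1)*: on '1' the DFA goes S → T and accepts (T ∈ Accept), but the regex does not match it → eliminate
Only (B) is consistent with the DFA.
(B) (0|1)*1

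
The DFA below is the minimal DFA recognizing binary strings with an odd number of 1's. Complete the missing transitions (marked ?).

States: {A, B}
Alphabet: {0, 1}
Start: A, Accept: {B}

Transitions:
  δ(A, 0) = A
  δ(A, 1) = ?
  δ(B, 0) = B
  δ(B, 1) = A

From the language and accept set, identify what each state tracks — A: even number of 1's so far; B: odd number of 1's so far.
Each missing δ(q, a) is the state matching the new tracked value after reading a.
δ(A, 1) = B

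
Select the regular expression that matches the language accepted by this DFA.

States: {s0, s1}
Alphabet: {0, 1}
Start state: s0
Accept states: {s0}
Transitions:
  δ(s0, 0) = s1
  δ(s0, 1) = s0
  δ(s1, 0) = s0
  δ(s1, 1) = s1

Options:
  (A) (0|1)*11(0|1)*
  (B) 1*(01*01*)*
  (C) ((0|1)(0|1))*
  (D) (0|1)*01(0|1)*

Check each option against the DFA on short strings; one disagreement eliminates an option:
  (A) (0|1)*11(0|1)*: on ε the DFA stays in s0 and accepts (s0 ∈ Accept), but the regex does not match it → eliminate
  (B) 1*(01*01*)*: agrees with the DFA on every string of length ≤ 6
  (C) ((0|1)(0|1))*: on '1' the DFA goes s0 → s0 and accepts (s0 ∈ Accept), but the regex does not match it → eliminate
  (D) (0|1)*01(0|1)*: on ε the DFA stays in s0 and accepts (s0 ∈ Accept), but the regex does not match it → eliminate
Only (B) is consistent with the DFA.
(B) 1*(01*01*)*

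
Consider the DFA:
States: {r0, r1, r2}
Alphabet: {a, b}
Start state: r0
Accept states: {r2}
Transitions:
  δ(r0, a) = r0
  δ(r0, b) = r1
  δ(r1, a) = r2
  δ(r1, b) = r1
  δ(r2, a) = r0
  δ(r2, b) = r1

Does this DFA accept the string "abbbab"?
Processing string "abbbab":
  r0 --a--> r0
  r0 --b--> r1
  r1 --b--> r1
  r1 --b--> r1
  r1 --a--> r2
  r2 --b--> r1
Final state: r1
Accept states: {r2}
No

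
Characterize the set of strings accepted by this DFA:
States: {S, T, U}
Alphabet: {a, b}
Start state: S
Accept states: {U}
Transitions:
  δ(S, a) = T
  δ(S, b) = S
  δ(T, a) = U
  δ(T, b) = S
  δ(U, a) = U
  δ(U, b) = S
Testing a few strings:
  'aba' → reject
  'aabb' → reject
  'a' → reject
  'ab' → reject
State roles: S=last symbol not a; T=one trailing a; U=two trailing a's
All strings over {a,b} ending with aa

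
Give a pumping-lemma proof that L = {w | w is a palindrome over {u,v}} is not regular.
Assume L is regular with pumping length p. Idea: pumping the leading u-block breaks the symmetry.
Choose s = u^p v u^p (a palindrome of length 2p+1 ≥ p). By the pumping lemma, s = xyz with |xy| ≤ p, |y| > 0, so y = u^k with k > 0 (xy lies entirely in the first u^p). Then xy²z = u^(p+k) v u^p, which is not a palindrome since p+k ≠ p.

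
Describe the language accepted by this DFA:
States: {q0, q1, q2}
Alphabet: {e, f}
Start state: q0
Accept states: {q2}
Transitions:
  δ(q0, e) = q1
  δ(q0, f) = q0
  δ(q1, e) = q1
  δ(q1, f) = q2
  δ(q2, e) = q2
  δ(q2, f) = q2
Testing a few strings:
  'eeff' → accept
  'fe' → reject
  'effe' → accept
  'fef' → accept
State roles: q0=no e seen yet; q1=seen a e, waiting for f; q2=substring ef seen
All strings over {e,f} containing the substring ef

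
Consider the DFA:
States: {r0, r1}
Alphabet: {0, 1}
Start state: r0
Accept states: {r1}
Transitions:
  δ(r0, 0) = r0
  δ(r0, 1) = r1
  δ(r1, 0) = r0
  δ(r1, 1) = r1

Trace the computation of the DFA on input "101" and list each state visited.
read '1': r0 → r1
  read '0': r1 → r0
  read '1': r0 → r1
r0 -> r1 -> r0 -> r1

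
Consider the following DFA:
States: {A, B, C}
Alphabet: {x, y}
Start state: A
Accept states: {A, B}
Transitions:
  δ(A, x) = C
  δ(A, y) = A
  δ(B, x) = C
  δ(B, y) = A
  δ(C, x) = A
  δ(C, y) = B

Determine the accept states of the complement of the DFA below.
Complement accept states = All states \ Original accept states
= {A, B, C} \ {A, B}
{C}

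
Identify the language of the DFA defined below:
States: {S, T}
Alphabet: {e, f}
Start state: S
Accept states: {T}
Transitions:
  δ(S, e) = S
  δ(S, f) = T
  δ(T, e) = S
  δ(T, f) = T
Testing a few strings:
  'ff' → accept
  'eee' → reject
  'fff' → accept
  'e' → reject
State roles: S=last symbol not f; T=last symbol is f
All strings over {e,f} ending with f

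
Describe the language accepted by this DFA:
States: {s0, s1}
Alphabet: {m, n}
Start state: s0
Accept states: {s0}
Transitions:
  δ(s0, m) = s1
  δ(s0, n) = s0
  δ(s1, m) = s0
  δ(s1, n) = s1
Testing a few strings:
  'm' → reject
  'mnn' → reject
  'mn' → reject
  'nmn' → reject
State roles: s0=even number of m's so far; s1=odd number of m's so far
All strings over {m,n} with an even number of m's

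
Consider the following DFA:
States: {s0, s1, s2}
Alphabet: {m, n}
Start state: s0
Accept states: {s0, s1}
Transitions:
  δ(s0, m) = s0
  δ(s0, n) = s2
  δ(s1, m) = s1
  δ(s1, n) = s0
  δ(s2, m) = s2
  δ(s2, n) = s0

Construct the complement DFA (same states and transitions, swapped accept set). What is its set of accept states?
Complement accept states = All states \ Original accept states
= {s0, s1, s2} \ {s0, s1}
{s2}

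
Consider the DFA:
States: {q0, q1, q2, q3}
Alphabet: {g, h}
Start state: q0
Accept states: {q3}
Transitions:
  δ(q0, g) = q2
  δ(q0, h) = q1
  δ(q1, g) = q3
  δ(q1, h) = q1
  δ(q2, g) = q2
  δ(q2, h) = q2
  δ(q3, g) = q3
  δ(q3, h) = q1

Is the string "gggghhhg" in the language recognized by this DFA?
Processing string "gggghhhg":
  q0 --g--> q2
  q2 --g--> q2
  q2 --g--> q2
  q2 --g--> q2
  q2 --h--> q2
  q2 --h--> q2
  q2 --h--> q2
  q2 --g--> q2
Final state: q2
Accept states: {q3}
No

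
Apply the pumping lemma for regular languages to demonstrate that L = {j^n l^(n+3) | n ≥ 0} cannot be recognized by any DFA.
Assume L is regular with pumping length p. Idea: pumping the j-block breaks the fixed offset of 3.
Choose s = j^p l^(p+3) ∈ L. By the pumping lemma, s = xyz with |xy| ≤ p, |y| > 0, so y = j^k with k ≥ 1. Then xy²z = j^(p+k) l^(p+3). For this to be in L we would need p+3 = (p+k)+3, i.e. k = 0, contradicting k ≥ 1. So xy²z ∉ L.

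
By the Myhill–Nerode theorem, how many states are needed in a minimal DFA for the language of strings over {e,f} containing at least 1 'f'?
By Myhill–Nerode, count the distinguishable equivalence classes: 2 classes — having seen 0, or ≥1 copies of 'f'; any two classes i < j (j ≤ 1) are distinguished by the string f^(1−j), which takes class j to 1 copy (accepted) but leaves class i below 1 (rejected).
2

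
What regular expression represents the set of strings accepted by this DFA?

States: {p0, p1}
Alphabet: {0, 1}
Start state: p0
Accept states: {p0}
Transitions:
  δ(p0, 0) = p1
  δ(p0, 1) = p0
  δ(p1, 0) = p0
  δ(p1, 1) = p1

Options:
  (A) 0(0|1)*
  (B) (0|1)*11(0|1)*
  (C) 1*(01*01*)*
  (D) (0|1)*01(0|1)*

Check each option against the DFA on short strings; one disagreement eliminates an option:
  (A) 0(0|1)*: on ε the DFA stays in p0 and accepts (p0 ∈ Accept), but the regex does not match it → eliminate
  (B) (0|1)*11(0|1)*: on ε the DFA stays in p0 and accepts (p0 ∈ Accept), but the regex does not match it → eliminate
  (C) 1*(01*01*)*: agrees with the DFA on every string of length ≤ 6
  (D) (0|1)*01(0|1)*: on ε the DFA stays in p0 and accepts (p0 ∈ Accept), but the regex does not match it → eliminate
Only (C) is consistent with the DFA.
(C) 1*(01*01*)*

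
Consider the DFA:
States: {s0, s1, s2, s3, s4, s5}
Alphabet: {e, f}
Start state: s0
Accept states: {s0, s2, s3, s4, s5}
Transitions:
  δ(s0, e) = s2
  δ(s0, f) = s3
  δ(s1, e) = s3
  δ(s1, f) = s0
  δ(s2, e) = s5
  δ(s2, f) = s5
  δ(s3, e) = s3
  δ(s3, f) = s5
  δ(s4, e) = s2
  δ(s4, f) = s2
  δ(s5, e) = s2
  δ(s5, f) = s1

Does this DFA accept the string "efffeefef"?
Processing string "efffeefef":
  s0 --e--> s2
  s2 --f--> s5
  s5 --f--> s1
  s1 --f--> s0
  s0 --e--> s2
  s2 --e--> s5
  s5 --f--> s1
  s1 --e--> s3
  s3 --f--> s5
Final state: s5
Accept states: {s0, s2, s3, s4, s5}
Yes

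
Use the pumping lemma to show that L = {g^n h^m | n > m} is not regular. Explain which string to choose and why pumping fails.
Assume L is regular with pumping length p. Idea: pumping down the g-block drops the g-count to at most the h-count.
Choose s = g^(p+1) h^p ∈ L (|s| = 2p+1 ≥ p). By the pumping lemma, s = xyz with |xy| ≤ p, |y| > 0, so y = g^k with k ≥ 1. Take i = 0: xz = g^(p+1−k) h^p. Since k ≥ 1, p+1−k ≤ p, so the number of g's is no longer strictly greater than the number of h's, hence xz ∉ L.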